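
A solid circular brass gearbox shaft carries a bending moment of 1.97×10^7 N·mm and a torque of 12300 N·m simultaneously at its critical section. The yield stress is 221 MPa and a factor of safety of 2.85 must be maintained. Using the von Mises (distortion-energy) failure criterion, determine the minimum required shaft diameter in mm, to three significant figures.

σ_allow = σ_y/n = 221/2.85 = 77.54 MPa.
For a solid shaft σ_b = 32M/(πd³) and τ = 16T/(πd³), so the von Mises stress is σ' = (16/πd³)·√(4M²+3T²).
√(4M²+3T²) = √(4×(1.970×10^7)² + 3×(1.230×10^7)²) = 4.479×10^7 N·mm.
d³ = 16×4.479×10^7/(π×77.54) = 2.942×10^6 mm³.
d = 143.3 mm.

d = 143 mm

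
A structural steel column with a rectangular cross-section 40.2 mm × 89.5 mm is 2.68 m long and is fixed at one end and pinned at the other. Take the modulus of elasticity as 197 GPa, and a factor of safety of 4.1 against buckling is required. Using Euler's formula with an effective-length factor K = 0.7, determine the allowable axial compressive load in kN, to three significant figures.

P_allow = 65.3 kN

Buckling occurs about the weak axis: I_min = h·b³/12 = 89.5×40.2³/12 = 484500 mm⁴ (b = 40.2 mm is the smaller dimension).
Effective length L_e = KL = 0.7×2.68 m = 1876 mm.
Euler critical load P_cr = π²EI/L_e² = π²×197000×484500/1876² = 267700 N.
P_allow = P_cr/n = 267700/4.1 = 65290 N.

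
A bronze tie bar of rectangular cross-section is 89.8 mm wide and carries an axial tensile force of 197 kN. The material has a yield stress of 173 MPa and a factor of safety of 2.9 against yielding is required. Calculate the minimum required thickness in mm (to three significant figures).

σ_allow = 173/2.9 = 59.66 MPa.
Required area A = F/σ_allow = 197000/59.66 = 3302 mm².
t = A/w = 3302/89.8 = 36.77 mm.

t = 36.8 mm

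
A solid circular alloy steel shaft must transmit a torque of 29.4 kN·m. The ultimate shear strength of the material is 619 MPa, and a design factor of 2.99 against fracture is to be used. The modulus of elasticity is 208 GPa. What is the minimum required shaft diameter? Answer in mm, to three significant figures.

d = 89.8 mm

Allowable shear stress τ_allow = 619/2.99 = 207.0 MPa.
For a solid shaft τ = 16T/(πd³), so d³ = 16T/(π τ_allow) = 16×2.9400×10^7/(π×207.0) = 723300 mm³.
d = (723300)^(1/3) = 89.76 mm.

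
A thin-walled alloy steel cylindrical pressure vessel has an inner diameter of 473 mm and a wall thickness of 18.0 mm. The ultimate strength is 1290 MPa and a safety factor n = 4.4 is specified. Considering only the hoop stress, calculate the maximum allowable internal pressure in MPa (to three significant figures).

p_allow = 22.3 MPa

σ_allow = 1290/4.4 = 293.2 MPa.
σ_h = pD/(2t) → p_allow = 2σ_allow t/D = 2×293.2×18.0/473 = 22.31 MPa.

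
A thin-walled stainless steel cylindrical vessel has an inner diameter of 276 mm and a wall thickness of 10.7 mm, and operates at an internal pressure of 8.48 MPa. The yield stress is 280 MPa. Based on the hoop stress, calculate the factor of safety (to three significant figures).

n = 2.56

σ_h = pD/(2t) = 8.48×276/(2×10.7) = 109.4 MPa.
n = 280/109.4 = 2.560.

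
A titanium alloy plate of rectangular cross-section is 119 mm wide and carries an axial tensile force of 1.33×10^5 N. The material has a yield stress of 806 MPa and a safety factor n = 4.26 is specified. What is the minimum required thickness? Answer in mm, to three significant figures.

σ_allow = 806/4.26 = 189.2 MPa.
Required area A = F/σ_allow = 133000/189.2 = 703.0 mm².
t = A/w = 703.0/119 = 5.907 mm.

t = 5.91 mm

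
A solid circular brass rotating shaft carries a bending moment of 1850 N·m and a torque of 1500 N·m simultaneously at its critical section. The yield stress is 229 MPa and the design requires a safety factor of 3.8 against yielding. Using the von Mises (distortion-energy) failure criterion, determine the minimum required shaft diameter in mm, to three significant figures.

σ_allow = σ_y/n = 229/3.8 = 60.26 MPa.
For a solid shaft σ_b = 32M/(πd³) and τ = 16T/(πd³), so the von Mises stress is σ' = (16/πd³)·√(4M²+3T²).
√(4M²+3T²) = √(4×(1.850×10^6)² + 3×(1.500×10^6)²) = 4.521×10^6 N·mm.
d³ = 16×4.521×10^6/(π×60.26) = 382100 mm³.
d = 72.56 mm.

d = 72.6 mm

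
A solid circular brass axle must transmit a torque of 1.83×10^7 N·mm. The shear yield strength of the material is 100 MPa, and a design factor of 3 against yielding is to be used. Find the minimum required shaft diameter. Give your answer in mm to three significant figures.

d = 141 mm

Allowable shear stress τ_allow = 100/3 = 33.33 MPa.
For a solid shaft τ = 16T/(πd³), so d³ = 16T/(π τ_allow) = 16×1.8300×10^7/(π×33.33) = 2.796×10^6 mm³.
d = (2.796×10^6)^(1/3) = 140.9 mm.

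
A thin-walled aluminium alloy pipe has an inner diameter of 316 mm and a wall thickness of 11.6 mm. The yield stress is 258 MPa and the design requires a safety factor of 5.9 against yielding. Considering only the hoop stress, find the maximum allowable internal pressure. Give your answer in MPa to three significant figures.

p_allow = 3.21 MPa

σ_allow = 258/5.9 = 43.73 MPa.
σ_h = pD/(2t) → p_allow = 2σ_allow t/D = 2×43.73×11.6/316 = 3.210 MPa.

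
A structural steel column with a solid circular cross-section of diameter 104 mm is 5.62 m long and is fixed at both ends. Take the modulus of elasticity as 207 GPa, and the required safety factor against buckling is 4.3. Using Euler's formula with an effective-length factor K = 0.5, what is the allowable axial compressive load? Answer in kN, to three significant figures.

P_allow = 346 kN

I = πd⁴/64 = π×104⁴/64 = 5.743×10^6 mm⁴.
Effective length L_e = KL = 0.5×5.62 m = 2810 mm.
Euler critical load P_cr = π²EI/L_e² = π²×207000×5.743×10^6/2810² = 1.486×10^6 N.
P_allow = P_cr/n = 1.486×10^6/4.3 = 345500 N.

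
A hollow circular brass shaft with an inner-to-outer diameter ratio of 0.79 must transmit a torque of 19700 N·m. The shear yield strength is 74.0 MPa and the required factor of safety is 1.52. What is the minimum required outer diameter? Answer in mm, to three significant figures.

τ_allow = 74.0/1.52 = 48.68 MPa.
For a hollow shaft τ = 16T/[πd_o³(1−k⁴)] with k = 0.79, so 1−k⁴ = 0.6105.
d_o³ = 16T/[π τ_allow (1−k⁴)] = 16×1.9700×10^7/(π×48.68×0.6105) = 3.376×10^6 mm³.
d_o = 150.0 mm.

d_o = 150 mm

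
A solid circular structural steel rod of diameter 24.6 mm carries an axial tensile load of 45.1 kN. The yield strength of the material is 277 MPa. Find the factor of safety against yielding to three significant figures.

A = πd²/4 = 475.3 mm².
σ = F/A = 45100/475.3 = 94.89 MPa.
n = 277/94.89 = 2.919.

n = 2.92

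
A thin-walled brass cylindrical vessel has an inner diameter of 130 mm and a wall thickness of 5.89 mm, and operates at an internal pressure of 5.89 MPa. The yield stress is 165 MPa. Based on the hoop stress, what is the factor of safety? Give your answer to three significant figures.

n = 2.54

σ_h = pD/(2t) = 5.89×130/(2×5.89) = 65.00 MPa.
n = 165/65.00 = 2.538.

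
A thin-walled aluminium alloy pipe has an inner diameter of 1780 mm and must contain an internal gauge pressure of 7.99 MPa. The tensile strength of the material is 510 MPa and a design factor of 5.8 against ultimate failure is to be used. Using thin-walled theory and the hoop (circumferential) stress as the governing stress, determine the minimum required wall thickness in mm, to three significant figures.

t = 80.9 mm

σ_allow = 510/5.8 = 87.93 MPa.
Hoop stress σ_h = pD/(2t), so t = pD/(2σ_allow) = 7.99×1780/(2×87.93) = 80.87 mm.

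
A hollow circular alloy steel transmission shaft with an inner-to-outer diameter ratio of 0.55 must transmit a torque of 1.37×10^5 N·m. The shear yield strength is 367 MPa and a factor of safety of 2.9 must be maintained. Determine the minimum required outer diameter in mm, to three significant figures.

d_o = 182 mm

τ_allow = 367/2.9 = 126.6 MPa.
For a hollow shaft τ = 16T/[πd_o³(1−k⁴)] with k = 0.55, so 1−k⁴ = 0.9085.
d_o³ = 16T/[π τ_allow (1−k⁴)] = 16×1.3700×10^8/(π×126.6×0.9085) = 6.069×10^6 mm³.
d_o = 182.4 mm.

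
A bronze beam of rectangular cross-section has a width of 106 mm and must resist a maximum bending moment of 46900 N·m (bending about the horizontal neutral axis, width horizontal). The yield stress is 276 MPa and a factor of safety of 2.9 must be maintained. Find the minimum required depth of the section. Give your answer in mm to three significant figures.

σ_allow = 276/2.9 = 95.17 MPa.
For a rectangular section σ = 6M/(bh²), so h² = 6M/(b σ_allow) = 6×4.6900×10^7/(106×95.17) = 27890 mm².
h = 167.0 mm.

h = 167 mm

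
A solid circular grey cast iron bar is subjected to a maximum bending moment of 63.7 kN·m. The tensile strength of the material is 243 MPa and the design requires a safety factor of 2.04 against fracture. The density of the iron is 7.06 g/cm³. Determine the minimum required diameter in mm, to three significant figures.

d = 176 mm

σ_allow = 243/2.04 = 119.1 MPa.
For a solid circular section σ = 32M/(πd³), so d³ = 32M/(π σ_allow) = 32×6.3700×10^7/(π×119.1) = 5.447×10^6 mm³.
d = 175.9 mm.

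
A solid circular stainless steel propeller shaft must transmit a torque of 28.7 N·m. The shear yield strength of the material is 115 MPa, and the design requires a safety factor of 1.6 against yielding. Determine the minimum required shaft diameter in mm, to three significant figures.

Allowable shear stress τ_allow = 115/1.6 = 71.88 MPa.
For a solid shaft τ = 16T/(πd³), so d³ = 16T/(π τ_allow) = 16×28700/(π×71.88) = 2034 mm³.
d = (2034)^(1/3) = 12.67 mm.

d = 12.7 mm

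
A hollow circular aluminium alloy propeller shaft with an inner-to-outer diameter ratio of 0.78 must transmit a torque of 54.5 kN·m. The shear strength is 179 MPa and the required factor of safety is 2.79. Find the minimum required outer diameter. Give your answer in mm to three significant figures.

τ_allow = 179/2.79 = 64.16 MPa.
For a hollow shaft τ = 16T/[πd_o³(1−k⁴)] with k = 0.78, so 1−k⁴ = 0.6298.
d_o³ = 16T/[π τ_allow (1−k⁴)] = 16×5.4500×10^7/(π×64.16×0.6298) = 6.869×10^6 mm³.
d_o = 190.1 mm.

d_o = 190 mm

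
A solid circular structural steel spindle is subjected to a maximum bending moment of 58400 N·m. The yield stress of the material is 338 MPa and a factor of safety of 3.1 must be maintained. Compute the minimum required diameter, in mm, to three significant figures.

σ_allow = 338/3.1 = 109.0 MPa.
For a solid circular section σ = 32M/(πd³), so d³ = 32M/(π σ_allow) = 32×5.8400×10^7/(π×109.0) = 5.456×10^6 mm³.
d = 176.0 mm.

d = 176 mm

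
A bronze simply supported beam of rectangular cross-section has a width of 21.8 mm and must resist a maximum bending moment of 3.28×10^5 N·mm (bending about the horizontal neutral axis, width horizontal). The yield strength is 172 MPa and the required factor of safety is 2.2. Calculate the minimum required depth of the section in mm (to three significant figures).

h = 34.0 mm

σ_allow = 172/2.2 = 78.18 MPa.
For a rectangular section σ = 6M/(bh²), so h² = 6M/(b σ_allow) = 6×328000/(21.8×78.18) = 1155 mm².
h = 33.98 mm.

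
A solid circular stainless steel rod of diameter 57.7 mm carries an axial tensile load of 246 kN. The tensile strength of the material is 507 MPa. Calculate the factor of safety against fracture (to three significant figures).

A = πd²/4 = 2615 mm².
σ = F/A = 246000/2615 = 94.08 MPa.
n = 507/94.08 = 5.389.

n = 5.39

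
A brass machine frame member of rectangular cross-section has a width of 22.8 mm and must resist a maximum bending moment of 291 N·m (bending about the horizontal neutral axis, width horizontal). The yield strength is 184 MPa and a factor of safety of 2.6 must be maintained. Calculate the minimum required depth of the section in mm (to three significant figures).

σ_allow = 184/2.6 = 70.77 MPa.
For a rectangular section σ = 6M/(bh²), so h² = 6M/(b σ_allow) = 6×291000/(22.8×70.77) = 1082 mm².
h = 32.90 mm.

h = 32.9 mm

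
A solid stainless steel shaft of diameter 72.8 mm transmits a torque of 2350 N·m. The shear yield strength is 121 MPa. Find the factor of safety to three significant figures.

n = 3.90

τ = 16T/(πd³) = 16×2350000/(π×72.8³) = 31.02 MPa.
n = τ_limit/τ = 121/31.02 = 3.901.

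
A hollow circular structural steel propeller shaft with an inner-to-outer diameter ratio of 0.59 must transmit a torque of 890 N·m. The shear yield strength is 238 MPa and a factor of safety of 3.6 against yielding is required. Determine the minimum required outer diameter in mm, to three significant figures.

d_o = 42.7 mm

τ_allow = 238/3.6 = 66.11 MPa.
For a hollow shaft τ = 16T/[πd_o³(1−k⁴)] with k = 0.59, so 1−k⁴ = 0.8788.
d_o³ = 16T/[π τ_allow (1−k⁴)] = 16×890000/(π×66.11×0.8788) = 78020 mm³.
d_o = 42.73 mm.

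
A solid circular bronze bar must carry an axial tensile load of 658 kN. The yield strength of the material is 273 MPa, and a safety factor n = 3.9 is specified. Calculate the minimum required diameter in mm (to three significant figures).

Allowable stress σ_allow = 273/3.9 = 70.00 MPa.
Required area A = F/σ_allow = 658000/70.00 = 9400 mm².
A = πd²/4 → d = √(4A/π) = 109.4 mm.

d = 109 mm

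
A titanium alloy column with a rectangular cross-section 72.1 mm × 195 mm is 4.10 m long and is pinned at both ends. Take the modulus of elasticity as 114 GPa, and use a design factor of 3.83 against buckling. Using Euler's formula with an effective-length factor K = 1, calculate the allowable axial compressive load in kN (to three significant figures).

Buckling occurs about the weak axis: I_min = h·b³/12 = 195×72.1³/12 = 6.091×10^6 mm⁴ (b = 72.1 mm is the smaller dimension).
Effective length L_e = KL = 1×4.10 m = 4100 mm.
Euler critical load P_cr = π²EI/L_e² = π²×114000×6.091×10^6/4100² = 407700 N.
P_allow = P_cr/n = 407700/3.83 = 106400 N.

P_allow = 106 kN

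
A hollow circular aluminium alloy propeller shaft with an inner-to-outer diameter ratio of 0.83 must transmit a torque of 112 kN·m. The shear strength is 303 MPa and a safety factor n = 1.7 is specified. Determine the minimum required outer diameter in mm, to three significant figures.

d_o = 183 mm

τ_allow = 303/1.7 = 178.2 MPa.
For a hollow shaft τ = 16T/[πd_o³(1−k⁴)] with k = 0.83, so 1−k⁴ = 0.5254.
d_o³ = 16T/[π τ_allow (1−k⁴)] = 16×1.1200×10^8/(π×178.2×0.5254) = 6.091×10^6 mm³.
d_o = 182.6 mm.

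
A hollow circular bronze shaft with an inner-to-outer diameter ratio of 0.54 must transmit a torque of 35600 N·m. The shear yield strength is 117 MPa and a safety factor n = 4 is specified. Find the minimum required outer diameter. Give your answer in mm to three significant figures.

τ_allow = 117/4 = 29.25 MPa.
For a hollow shaft τ = 16T/[πd_o³(1−k⁴)] with k = 0.54, so 1−k⁴ = 0.9150.
d_o³ = 16T/[π τ_allow (1−k⁴)] = 16×3.5600×10^7/(π×29.25×0.9150) = 6.775×10^6 mm³.
d_o = 189.2 mm.

d_o = 189 mm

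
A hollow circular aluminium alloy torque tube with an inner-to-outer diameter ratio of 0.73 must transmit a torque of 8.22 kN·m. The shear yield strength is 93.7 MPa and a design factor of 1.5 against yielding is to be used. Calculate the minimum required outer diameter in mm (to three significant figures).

τ_allow = 93.7/1.5 = 62.47 MPa.
For a hollow shaft τ = 16T/[πd_o³(1−k⁴)] with k = 0.73, so 1−k⁴ = 0.7160.
d_o³ = 16T/[π τ_allow (1−k⁴)] = 16×8220000/(π×62.47×0.7160) = 936000 mm³.
d_o = 97.82 mm.

d_o = 97.8 mm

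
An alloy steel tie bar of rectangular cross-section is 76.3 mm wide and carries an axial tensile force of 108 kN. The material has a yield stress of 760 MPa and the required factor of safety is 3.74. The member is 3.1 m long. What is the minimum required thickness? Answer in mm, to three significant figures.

t = 6.97 mm

σ_allow = 760/3.74 = 203.2 MPa.
Required area A = F/σ_allow = 108000/203.2 = 531.5 mm².
t = A/w = 531.5/76.3 = 6.966 mm.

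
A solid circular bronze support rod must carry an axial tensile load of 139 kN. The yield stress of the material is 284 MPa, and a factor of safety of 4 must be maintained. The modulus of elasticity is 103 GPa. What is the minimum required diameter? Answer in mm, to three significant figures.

d = 49.9 mm

Allowable stress σ_allow = 284/4 = 71.00 MPa.
Required area A = F/σ_allow = 139000/71.00 = 1958 mm².
A = πd²/4 → d = √(4A/π) = 49.93 mm.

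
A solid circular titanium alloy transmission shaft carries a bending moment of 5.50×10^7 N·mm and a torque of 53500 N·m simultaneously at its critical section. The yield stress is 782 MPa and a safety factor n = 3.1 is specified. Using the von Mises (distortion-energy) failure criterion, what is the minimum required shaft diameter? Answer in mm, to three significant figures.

d = 143 mm

σ_allow = σ_y/n = 782/3.1 = 252.3 MPa.
For a solid shaft σ_b = 32M/(πd³) and τ = 16T/(πd³), so the von Mises stress is σ' = (16/πd³)·√(4M²+3T²).
√(4M²+3T²) = √(4×(5.500×10^7)² + 3×(5.350×10^7)²) = 1.438×10^8 N·mm.
d³ = 16×1.438×10^8/(π×252.3) = 2.904×10^6 mm³.
d = 142.7 mm.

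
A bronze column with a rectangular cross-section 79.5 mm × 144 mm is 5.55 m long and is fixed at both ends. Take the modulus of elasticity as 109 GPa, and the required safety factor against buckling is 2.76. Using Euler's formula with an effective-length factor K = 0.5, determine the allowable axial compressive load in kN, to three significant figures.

P_allow = 305 kN

Buckling occurs about the weak axis: I_min = h·b³/12 = 144×79.5³/12 = 6.030×10^6 mm⁴ (b = 79.5 mm is the smaller dimension).
Effective length L_e = KL = 0.5×5.55 m = 2775 mm.
Euler critical load P_cr = π²EI/L_e² = π²×109000×6.030×10^6/2775² = 842300 N.
P_allow = P_cr/n = 842300/2.76 = 305200 N.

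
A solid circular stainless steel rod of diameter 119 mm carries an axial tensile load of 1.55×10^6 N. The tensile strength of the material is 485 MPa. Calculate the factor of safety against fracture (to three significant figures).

A = πd²/4 = 11120 mm².
σ = F/A = 1550000/11120 = 139.4 MPa.
n = 485/139.4 = 3.480.

n = 3.48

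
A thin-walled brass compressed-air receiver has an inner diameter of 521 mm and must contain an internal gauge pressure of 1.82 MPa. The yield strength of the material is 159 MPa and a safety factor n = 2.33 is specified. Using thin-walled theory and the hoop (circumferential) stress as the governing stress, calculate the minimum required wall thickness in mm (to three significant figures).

t = 6.95 mm

σ_allow = 159/2.33 = 68.24 MPa.
Hoop stress σ_h = pD/(2t), so t = pD/(2σ_allow) = 1.82×521/(2×68.24) = 6.948 mm.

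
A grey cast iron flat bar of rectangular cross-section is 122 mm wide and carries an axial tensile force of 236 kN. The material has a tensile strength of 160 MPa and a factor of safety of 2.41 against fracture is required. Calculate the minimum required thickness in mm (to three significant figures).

σ_allow = 160/2.41 = 66.39 MPa.
Required area A = F/σ_allow = 236000/66.39 = 3555 mm².
t = A/w = 3555/122 = 29.14 mm.

t = 29.1 mm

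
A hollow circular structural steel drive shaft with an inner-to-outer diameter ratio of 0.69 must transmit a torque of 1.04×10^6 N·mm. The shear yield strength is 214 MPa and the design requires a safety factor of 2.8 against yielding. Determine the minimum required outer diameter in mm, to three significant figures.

τ_allow = 214/2.8 = 76.43 MPa.
For a hollow shaft τ = 16T/[πd_o³(1−k⁴)] with k = 0.69, so 1−k⁴ = 0.7733.
d_o³ = 16T/[π τ_allow (1−k⁴)] = 16×1040000/(π×76.43×0.7733) = 89620 mm³.
d_o = 44.75 mm.

d_o = 44.8 mm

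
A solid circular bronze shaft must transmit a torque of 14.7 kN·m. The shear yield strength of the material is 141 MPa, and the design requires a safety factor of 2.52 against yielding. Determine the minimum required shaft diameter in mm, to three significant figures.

Allowable shear stress τ_allow = 141/2.52 = 55.95 MPa.
For a solid shaft τ = 16T/(πd³), so d³ = 16T/(π τ_allow) = 16×1.4700×10^7/(π×55.95) = 1.338×10^6 mm³.
d = (1.338×10^6)^(1/3) = 110.2 mm.

d = 110 mm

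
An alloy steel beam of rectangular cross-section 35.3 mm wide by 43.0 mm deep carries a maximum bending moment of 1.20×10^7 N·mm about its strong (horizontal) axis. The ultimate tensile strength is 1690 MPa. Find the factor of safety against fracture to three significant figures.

n = 1.53

Section modulus S = bh²/6 = 35.3×43.0²/6 = 10880 mm³.
σ = M/S = 1.2000×10^7/10880 = 1103 MPa.
n = 1690/1103 = 1.532.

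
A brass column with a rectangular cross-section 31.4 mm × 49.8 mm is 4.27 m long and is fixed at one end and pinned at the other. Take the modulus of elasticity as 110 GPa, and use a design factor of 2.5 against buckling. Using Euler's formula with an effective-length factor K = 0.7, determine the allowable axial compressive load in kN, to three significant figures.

P_allow = 6.25 kN

Buckling occurs about the weak axis: I_min = h·b³/12 = 49.8×31.4³/12 = 128500 mm⁴ (b = 31.4 mm is the smaller dimension).
Effective length L_e = KL = 0.7×4.27 m = 2989 mm.
Euler critical load P_cr = π²EI/L_e² = π²×110000×128500/2989² = 15610 N.
P_allow = P_cr/n = 15610/2.5 = 6245 N.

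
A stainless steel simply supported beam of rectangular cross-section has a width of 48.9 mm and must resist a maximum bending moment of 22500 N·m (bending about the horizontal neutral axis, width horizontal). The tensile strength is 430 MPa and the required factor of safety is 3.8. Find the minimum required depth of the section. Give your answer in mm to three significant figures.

h = 156 mm

σ_allow = 430/3.8 = 113.2 MPa.
For a rectangular section σ = 6M/(bh²), so h² = 6M/(b σ_allow) = 6×2.2500×10^7/(48.9×113.2) = 24400 mm².
h = 156.2 mm.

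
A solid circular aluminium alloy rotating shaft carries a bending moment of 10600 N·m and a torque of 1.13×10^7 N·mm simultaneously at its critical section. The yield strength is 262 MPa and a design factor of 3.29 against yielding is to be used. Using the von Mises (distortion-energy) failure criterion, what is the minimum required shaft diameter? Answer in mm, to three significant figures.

d = 123 mm

σ_allow = σ_y/n = 262/3.29 = 79.64 MPa.
For a solid shaft σ_b = 32M/(πd³) and τ = 16T/(πd³), so the von Mises stress is σ' = (16/πd³)·√(4M²+3T²).
√(4M²+3T²) = √(4×(1.060×10^7)² + 3×(1.130×10^7)²) = 2.885×10^7 N·mm.
d³ = 16×2.885×10^7/(π×79.64) = 1.845×10^6 mm³.
d = 122.7 mm.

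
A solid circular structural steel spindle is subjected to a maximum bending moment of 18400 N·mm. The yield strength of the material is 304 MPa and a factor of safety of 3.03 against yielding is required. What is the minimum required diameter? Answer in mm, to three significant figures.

d = 12.3 mm

σ_allow = 304/3.03 = 100.3 MPa.
For a solid circular section σ = 32M/(πd³), so d³ = 32M/(π σ_allow) = 32×18400/(π×100.3) = 1868 mm³.
d = 12.32 mm.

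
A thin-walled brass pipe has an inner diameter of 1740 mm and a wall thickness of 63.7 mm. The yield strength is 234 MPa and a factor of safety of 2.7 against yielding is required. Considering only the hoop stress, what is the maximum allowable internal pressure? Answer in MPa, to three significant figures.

p_allow = 6.35 MPa

σ_allow = 234/2.7 = 86.67 MPa.
σ_h = pD/(2t) → p_allow = 2σ_allow t/D = 2×86.67×63.7/1740 = 6.346 MPa.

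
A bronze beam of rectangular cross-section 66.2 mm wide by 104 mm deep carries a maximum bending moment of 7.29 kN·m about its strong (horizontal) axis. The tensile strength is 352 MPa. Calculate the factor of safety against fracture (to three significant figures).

Section modulus S = bh²/6 = 66.2×104²/6 = 119300 mm³.
σ = M/S = 7290000/119300 = 61.09 MPa.
n = 352/61.09 = 5.762.

n = 5.76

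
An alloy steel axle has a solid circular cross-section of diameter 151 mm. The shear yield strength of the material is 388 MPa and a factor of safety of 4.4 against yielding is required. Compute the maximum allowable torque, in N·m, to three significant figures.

T_allow = 59600 N·m

τ_allow = 388/4.4 = 88.18 MPa.
For a solid shaft T_allow = τ_allow·πd³/16; πd³/16 = π×151³/16 = 676000 mm³.
T_allow = 88.18×676000 = 5.961×10^7 N·mm = 59610 N·m.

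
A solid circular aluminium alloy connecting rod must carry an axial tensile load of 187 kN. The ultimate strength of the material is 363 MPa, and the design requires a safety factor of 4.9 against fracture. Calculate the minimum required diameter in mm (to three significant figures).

Allowable stress σ_allow = 363/4.9 = 74.08 MPa.
Required area A = F/σ_allow = 187000/74.08 = 2524 mm².
A = πd²/4 → d = √(4A/π) = 56.69 mm.

d = 56.7 mm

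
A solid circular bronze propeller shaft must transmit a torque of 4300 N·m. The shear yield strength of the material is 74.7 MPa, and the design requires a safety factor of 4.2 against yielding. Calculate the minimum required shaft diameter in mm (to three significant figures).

d = 107 mm

Allowable shear stress τ_allow = 74.7/4.2 = 17.79 MPa.
For a solid shaft τ = 16T/(πd³), so d³ = 16T/(π τ_allow) = 16×4300000/(π×17.79) = 1.231×10^6 mm³.
d = (1.231×10^6)^(1/3) = 107.2 mm.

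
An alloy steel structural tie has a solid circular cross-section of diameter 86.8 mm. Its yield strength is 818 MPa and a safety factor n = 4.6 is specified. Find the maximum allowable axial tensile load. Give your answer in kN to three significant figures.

F_allow = 1050 kN

σ_allow = 818/4.6 = 177.8 MPa.
A = πd²/4 = π×86.8²/4 = 5917 mm².
F_allow = σ_allow × A = 177.8×5917 = 1.052×10^6 N.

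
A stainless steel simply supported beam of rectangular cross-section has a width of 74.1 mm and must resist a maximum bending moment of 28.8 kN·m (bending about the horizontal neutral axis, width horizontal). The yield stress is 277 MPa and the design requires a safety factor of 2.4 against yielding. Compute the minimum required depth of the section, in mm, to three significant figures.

σ_allow = 277/2.4 = 115.4 MPa.
For a rectangular section σ = 6M/(bh²), so h² = 6M/(b σ_allow) = 6×2.8800×10^7/(74.1×115.4) = 20200 mm².
h = 142.1 mm.

h = 142 mm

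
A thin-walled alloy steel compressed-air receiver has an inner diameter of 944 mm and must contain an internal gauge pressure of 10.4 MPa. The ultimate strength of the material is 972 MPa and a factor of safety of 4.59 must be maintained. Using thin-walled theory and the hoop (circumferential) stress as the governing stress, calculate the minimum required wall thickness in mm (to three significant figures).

t = 23.2 mm

σ_allow = 972/4.59 = 211.8 MPa.
Hoop stress σ_h = pD/(2t), so t = pD/(2σ_allow) = 10.4×944/(2×211.8) = 23.18 mm.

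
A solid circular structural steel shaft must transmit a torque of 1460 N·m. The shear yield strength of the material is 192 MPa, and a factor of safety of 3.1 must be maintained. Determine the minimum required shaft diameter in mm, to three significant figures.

d = 49.3 mm

Allowable shear stress τ_allow = 192/3.1 = 61.94 MPa.
For a solid shaft τ = 16T/(πd³), so d³ = 16T/(π τ_allow) = 16×1460000/(π×61.94) = 120100 mm³.
d = (120100)^(1/3) = 49.33 mm.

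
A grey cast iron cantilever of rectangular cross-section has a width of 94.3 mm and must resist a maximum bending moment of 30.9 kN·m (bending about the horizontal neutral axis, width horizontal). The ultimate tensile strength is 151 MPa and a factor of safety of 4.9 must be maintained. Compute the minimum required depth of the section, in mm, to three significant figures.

h = 253 mm

σ_allow = 151/4.9 = 30.82 MPa.
For a rectangular section σ = 6M/(bh²), so h² = 6M/(b σ_allow) = 6×3.0900×10^7/(94.3×30.82) = 63800 mm².
h = 252.6 mm.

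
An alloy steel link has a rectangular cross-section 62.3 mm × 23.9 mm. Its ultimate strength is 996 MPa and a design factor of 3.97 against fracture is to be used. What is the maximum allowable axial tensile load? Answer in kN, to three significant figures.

σ_allow = 996/3.97 = 250.9 MPa.
A = 62.3×23.9 = 1489 mm².
F_allow = σ_allow × A = 250.9×1489 = 373600 N.

F_allow = 374 kN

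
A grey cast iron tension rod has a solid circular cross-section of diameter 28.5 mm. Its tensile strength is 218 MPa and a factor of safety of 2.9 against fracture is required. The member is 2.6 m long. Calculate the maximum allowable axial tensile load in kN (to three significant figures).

σ_allow = 218/2.9 = 75.17 MPa.
A = πd²/4 = π×28.5²/4 = 637.9 mm².
F_allow = σ_allow × A = 75.17×637.9 = 47960 N.

F_allow = 48.0 kN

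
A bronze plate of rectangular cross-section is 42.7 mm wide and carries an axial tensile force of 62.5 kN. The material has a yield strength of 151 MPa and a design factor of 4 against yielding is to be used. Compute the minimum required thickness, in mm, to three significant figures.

t = 38.8 mm

σ_allow = 151/4 = 37.75 MPa.
Required area A = F/σ_allow = 62500/37.75 = 1656 mm².
t = A/w = 1656/42.7 = 38.77 mm.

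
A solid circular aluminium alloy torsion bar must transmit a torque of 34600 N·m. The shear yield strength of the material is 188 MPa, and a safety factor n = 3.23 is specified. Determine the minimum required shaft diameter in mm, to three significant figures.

d = 145 mm

Allowable shear stress τ_allow = 188/3.23 = 58.20 MPa.
For a solid shaft τ = 16T/(πd³), so d³ = 16T/(π τ_allow) = 16×3.4600×10^7/(π×58.20) = 3.028×10^6 mm³.
d = (3.028×10^6)^(1/3) = 144.7 mm.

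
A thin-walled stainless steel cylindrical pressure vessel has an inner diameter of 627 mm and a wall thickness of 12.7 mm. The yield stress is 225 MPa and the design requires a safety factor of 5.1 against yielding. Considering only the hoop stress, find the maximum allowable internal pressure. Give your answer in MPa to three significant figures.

σ_allow = 225/5.1 = 44.12 MPa.
σ_h = pD/(2t) → p_allow = 2σ_allow t/D = 2×44.12×12.7/627 = 1.787 MPa.

p_allow = 1.79 MPa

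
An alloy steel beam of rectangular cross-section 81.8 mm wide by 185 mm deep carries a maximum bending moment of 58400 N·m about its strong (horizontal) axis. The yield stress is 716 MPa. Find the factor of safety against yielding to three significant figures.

n = 5.72

Section modulus S = bh²/6 = 81.8×185²/6 = 466600 mm³.
σ = M/S = 5.8400×10^7/466600 = 125.2 MPa.
n = 716/125.2 = 5.721.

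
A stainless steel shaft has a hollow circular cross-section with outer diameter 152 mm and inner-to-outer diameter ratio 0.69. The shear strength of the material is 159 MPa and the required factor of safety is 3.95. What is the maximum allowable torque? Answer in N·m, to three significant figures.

τ_allow = 159/3.95 = 40.25 MPa.
For a hollow shaft T_allow = τ_allow·πd_o³(1−k⁴)/16 with 1−k⁴ = 0.7733, so πd_o³(1−k⁴)/16 = 533200 mm³.
T_allow = 40.25×533200 = 2.146×10^7 N·mm = 21460 N·m.

T_allow = 21500 N·m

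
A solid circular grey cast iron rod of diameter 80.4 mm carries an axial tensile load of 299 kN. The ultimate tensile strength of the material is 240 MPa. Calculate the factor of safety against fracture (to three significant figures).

n = 4.08

A = πd²/4 = 5077 mm².
σ = F/A = 299000/5077 = 58.89 MPa.
n = 240/58.89 = 4.075.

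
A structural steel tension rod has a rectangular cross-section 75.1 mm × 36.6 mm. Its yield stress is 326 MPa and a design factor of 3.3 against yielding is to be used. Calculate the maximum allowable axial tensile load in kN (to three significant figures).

σ_allow = 326/3.3 = 98.79 MPa.
A = 75.1×36.6 = 2749 mm².
F_allow = σ_allow × A = 98.79×2749 = 271500 N.

F_allow = 272 kN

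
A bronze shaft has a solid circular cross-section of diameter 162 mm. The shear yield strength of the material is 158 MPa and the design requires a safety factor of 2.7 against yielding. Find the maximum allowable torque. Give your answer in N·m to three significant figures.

τ_allow = 158/2.7 = 58.52 MPa.
For a solid shaft T_allow = τ_allow·πd³/16; πd³/16 = π×162³/16 = 834800 mm³.
T_allow = 58.52×834800 = 4.885×10^7 N·mm = 48850 N·m.

T_allow = 48900 N·m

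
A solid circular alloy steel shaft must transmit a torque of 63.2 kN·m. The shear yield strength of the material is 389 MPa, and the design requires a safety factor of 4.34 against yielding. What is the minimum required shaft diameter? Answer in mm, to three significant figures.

Allowable shear stress τ_allow = 389/4.34 = 89.63 MPa.
For a solid shaft τ = 16T/(πd³), so d³ = 16T/(π τ_allow) = 16×6.3200×10^7/(π×89.63) = 3.591×10^6 mm³.
d = (3.591×10^6)^(1/3) = 153.1 mm.

d = 153 mm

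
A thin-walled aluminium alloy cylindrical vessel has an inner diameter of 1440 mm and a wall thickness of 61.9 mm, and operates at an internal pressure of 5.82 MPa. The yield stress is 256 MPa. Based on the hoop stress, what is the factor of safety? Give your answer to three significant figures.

n = 3.78

σ_h = pD/(2t) = 5.82×1440/(2×61.9) = 67.70 MPa.
n = 256/67.70 = 3.782.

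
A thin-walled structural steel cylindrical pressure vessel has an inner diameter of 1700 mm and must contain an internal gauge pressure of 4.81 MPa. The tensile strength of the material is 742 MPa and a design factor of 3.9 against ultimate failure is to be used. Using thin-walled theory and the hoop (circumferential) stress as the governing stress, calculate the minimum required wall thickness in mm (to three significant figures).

σ_allow = 742/3.9 = 190.3 MPa.
Hoop stress σ_h = pD/(2t), so t = pD/(2σ_allow) = 4.81×1700/(2×190.3) = 21.49 mm.

t = 21.5 mm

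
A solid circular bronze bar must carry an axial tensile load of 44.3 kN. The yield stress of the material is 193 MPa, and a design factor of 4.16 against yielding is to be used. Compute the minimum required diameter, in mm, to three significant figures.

Allowable stress σ_allow = 193/4.16 = 46.39 MPa.
Required area A = F/σ_allow = 44300/46.39 = 954.9 mm².
A = πd²/4 → d = √(4A/π) = 34.87 mm.

d = 34.9 mm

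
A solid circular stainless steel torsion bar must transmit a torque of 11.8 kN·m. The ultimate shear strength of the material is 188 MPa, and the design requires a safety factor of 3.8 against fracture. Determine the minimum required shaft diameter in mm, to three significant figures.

Allowable shear stress τ_allow = 188/3.8 = 49.47 MPa.
For a solid shaft τ = 16T/(πd³), so d³ = 16T/(π τ_allow) = 16×1.1800×10^7/(π×49.47) = 1.215×10^6 mm³.
d = (1.215×10^6)^(1/3) = 106.7 mm.

d = 107 mm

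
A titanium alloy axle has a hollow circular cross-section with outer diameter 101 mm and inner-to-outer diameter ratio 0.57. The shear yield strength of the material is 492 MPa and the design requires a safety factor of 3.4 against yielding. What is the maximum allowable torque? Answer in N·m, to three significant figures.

τ_allow = 492/3.4 = 144.7 MPa.
For a hollow shaft T_allow = τ_allow·πd_o³(1−k⁴)/16 with 1−k⁴ = 0.8944, so πd_o³(1−k⁴)/16 = 180900 mm³.
T_allow = 144.7×180900 = 2.618×10^7 N·mm = 26180 N·m.

T_allow = 26200 N·m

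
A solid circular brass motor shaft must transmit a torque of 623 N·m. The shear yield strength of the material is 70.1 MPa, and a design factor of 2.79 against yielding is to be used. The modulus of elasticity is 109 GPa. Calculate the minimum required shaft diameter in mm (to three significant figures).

Allowable shear stress τ_allow = 70.1/2.79 = 25.13 MPa.
For a solid shaft τ = 16T/(πd³), so d³ = 16T/(π τ_allow) = 16×623000/(π×25.13) = 126300 mm³.
d = (126300)^(1/3) = 50.17 mm.

d = 50.2 mm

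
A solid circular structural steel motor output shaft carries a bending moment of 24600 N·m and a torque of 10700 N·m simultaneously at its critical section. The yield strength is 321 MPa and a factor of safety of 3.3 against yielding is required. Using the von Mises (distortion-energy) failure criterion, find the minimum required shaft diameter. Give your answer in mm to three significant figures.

d = 140 mm

σ_allow = σ_y/n = 321/3.3 = 97.27 MPa.
For a solid shaft σ_b = 32M/(πd³) and τ = 16T/(πd³), so the von Mises stress is σ' = (16/πd³)·√(4M²+3T²).
√(4M²+3T²) = √(4×(2.460×10^7)² + 3×(1.070×10^7)²) = 5.257×10^7 N·mm.
d³ = 16×5.257×10^7/(π×97.27) = 2.753×10^6 mm³.
d = 140.1 mm.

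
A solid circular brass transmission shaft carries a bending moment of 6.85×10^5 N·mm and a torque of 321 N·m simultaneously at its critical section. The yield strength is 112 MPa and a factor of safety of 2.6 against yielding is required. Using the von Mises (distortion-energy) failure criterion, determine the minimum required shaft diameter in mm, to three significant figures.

d = 55.9 mm

σ_allow = σ_y/n = 112/2.6 = 43.08 MPa.
For a solid shaft σ_b = 32M/(πd³) and τ = 16T/(πd³), so the von Mises stress is σ' = (16/πd³)·√(4M²+3T²).
√(4M²+3T²) = √(4×(685000)² + 3×(321000)²) = 1.479×10^6 N·mm.
d³ = 16×1.479×10^6/(π×43.08) = 174800 mm³.
d = 55.91 mm.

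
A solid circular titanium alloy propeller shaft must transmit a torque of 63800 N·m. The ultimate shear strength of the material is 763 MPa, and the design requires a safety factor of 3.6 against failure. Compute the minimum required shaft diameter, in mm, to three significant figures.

Allowable shear stress τ_allow = 763/3.6 = 211.9 MPa.
For a solid shaft τ = 16T/(πd³), so d³ = 16T/(π τ_allow) = 16×6.3800×10^7/(π×211.9) = 1.533×10^6 mm³.
d = (1.533×10^6)^(1/3) = 115.3 mm.

d = 115 mm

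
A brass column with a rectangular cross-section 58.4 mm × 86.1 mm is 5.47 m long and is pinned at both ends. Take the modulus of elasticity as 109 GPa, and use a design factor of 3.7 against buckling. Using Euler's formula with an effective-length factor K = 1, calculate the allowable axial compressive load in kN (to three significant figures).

P_allow = 13.9 kN

Buckling occurs about the weak axis: I_min = h·b³/12 = 86.1×58.4³/12 = 1.429×10^6 mm⁴ (b = 58.4 mm is the smaller dimension).
Effective length L_e = KL = 1×5.47 m = 5470 mm.
Euler critical load P_cr = π²EI/L_e² = π²×109000×1.429×10^6/5470² = 51380 N.
P_allow = P_cr/n = 51380/3.7 = 13890 N.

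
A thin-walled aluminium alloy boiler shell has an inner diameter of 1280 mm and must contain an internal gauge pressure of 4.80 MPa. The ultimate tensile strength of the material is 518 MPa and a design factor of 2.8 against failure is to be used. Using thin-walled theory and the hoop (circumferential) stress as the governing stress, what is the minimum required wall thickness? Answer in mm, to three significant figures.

σ_allow = 518/2.8 = 185.0 MPa.
Hoop stress σ_h = pD/(2t), so t = pD/(2σ_allow) = 4.80×1280/(2×185.0) = 16.61 mm.

t = 16.6 mm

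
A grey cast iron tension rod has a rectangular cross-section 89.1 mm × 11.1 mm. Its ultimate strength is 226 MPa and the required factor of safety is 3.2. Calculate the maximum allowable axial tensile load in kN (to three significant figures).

F_allow = 69.8 kN

σ_allow = 226/3.2 = 70.62 MPa.
A = 89.1×11.1 = 989.0 mm².
F_allow = σ_allow × A = 70.62×989.0 = 69850 N.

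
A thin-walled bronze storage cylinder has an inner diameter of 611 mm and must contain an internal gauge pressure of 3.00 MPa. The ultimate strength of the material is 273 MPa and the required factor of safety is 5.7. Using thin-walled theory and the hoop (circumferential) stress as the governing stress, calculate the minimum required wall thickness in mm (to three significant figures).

σ_allow = 273/5.7 = 47.89 MPa.
Hoop stress σ_h = pD/(2t), so t = pD/(2σ_allow) = 3.00×611/(2×47.89) = 19.14 mm.

t = 19.1 mm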